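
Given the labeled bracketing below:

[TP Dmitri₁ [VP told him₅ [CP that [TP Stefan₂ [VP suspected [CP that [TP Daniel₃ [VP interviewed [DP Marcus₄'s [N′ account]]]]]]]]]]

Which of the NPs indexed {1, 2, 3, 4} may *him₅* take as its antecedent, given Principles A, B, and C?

none

*him* is a pronoun, so Principle B applies: it must be free in its binding domain.
Binding domain of *him₅*: the matrix TP, whose subject is Dmitri₁.
*Dmitri₁* c-commands the pronoun within its binding domain → coindexation would violate Principle B.
*Stefan₂*: the pronoun c-commands this R-expression → coindexation would violate Principle C on *Stefan₂*.
*Daniel₃*: the pronoun c-commands this R-expression → coindexation would violate Principle C on *Daniel₃*.
*Marcus₄*: the pronoun c-commands this R-expression → coindexation would violate Principle C on *Marcus₄*.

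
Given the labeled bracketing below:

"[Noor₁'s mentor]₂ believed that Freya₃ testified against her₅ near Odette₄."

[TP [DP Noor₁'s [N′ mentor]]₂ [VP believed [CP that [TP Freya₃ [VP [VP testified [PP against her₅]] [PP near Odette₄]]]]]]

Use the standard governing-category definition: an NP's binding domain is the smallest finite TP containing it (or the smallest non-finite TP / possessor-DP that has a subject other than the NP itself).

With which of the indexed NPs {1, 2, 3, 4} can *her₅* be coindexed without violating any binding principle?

{1, 2, 4}

*her* is a pronoun, so Principle B applies: it must be free in its binding domain.
Binding domain of *her₅*: the embedded TP, whose subject is Freya₃.
*Noor₁* and the pronoun do not c-command one another → neither Principle B nor Principle C is at stake; coindexation permitted.
*[Noor₁'s mentor]₂* c-commands the pronoun but from outside its binding domain, and is not c-commanded by it → coindexation permitted.
*Freya₃* c-commands the pronoun within its binding domain → coindexation would violate Principle B.
*Odette₄* and the pronoun do not c-command one another → neither Principle B nor Principle C is at stake; coindexation permitted.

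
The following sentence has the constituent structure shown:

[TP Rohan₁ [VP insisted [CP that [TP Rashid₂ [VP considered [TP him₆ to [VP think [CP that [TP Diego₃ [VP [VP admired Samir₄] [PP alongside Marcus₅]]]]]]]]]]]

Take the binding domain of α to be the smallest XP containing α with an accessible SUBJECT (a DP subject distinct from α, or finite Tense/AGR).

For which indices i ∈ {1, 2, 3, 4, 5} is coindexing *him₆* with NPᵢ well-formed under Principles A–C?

{1}

*him* is a pronoun, so Principle B applies: it must be free in its binding domain.
Binding domain of *him₆*: the embedded TP, whose subject is Rashid₂.
*Rohan₁* c-commands the pronoun but from outside its binding domain, and is not c-commanded by it → coindexation permitted.
*Rashid₂* c-commands the pronoun within its binding domain → coindexation would violate Principle B.
*Diego₃*: the pronoun c-commands this R-expression → coindexation would violate Principle C on *Diego₃*.
*Samir₄*: the pronoun c-commands this R-expression → coindexation would violate Principle C on *Samir₄*.
*Marcus₅*: the pronoun c-commands this R-expression → coindexation would violate Principle C on *Marcus₅*.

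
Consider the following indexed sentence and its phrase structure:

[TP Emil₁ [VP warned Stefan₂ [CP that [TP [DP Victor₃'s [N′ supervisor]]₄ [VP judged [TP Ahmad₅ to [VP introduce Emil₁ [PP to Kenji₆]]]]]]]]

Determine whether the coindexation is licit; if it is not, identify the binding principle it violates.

The two coindexed NPs are *Emil₁* (the lower occurrence) and *Emil₁* (the higher occurrence).
*Emil₁* (the lower occurrence) is an R-expression. Principle C requires it to be free everywhere.
*Emil₁* (the higher occurrence) c-commands it and carries the same index.
The R-expression is bound → Principle C violation.

Principle C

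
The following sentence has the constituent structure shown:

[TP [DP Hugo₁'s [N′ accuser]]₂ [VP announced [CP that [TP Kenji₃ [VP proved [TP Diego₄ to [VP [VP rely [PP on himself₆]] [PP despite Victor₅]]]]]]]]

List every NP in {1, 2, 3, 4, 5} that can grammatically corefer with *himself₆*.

*himself* is an anaphor, so Principle A applies: it must be bound in its binding domain.
Binding domain of *himself₆*: the embedded TP, whose subject is Diego₄.
*Hugo₁* does not c-command the anaphor → cannot bind it.
*[Hugo₁'s accuser]₂* c-commands the anaphor but is outside its binding domain → cannot satisfy Principle A.
*Kenji₃* c-commands the anaphor but is outside its binding domain → cannot satisfy Principle A.
*Diego₄* c-commands the anaphor within its binding domain → licit binder.
*Victor₅* does not c-command the anaphor → cannot bind it.

{4}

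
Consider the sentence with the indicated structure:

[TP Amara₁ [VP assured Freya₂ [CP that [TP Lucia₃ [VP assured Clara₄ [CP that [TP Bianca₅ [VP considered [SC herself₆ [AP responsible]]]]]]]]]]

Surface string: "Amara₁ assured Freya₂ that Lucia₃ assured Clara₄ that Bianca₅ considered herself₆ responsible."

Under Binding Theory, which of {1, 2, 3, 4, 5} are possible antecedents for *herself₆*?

*herself* is an anaphor, so Principle A applies: it must be bound in its binding domain.
Binding domain of *herself₆*: the embedded TP, whose subject is Bianca₅.
*Amara₁* c-commands the anaphor but is outside its binding domain → cannot satisfy Principle A.
*Freya₂* c-commands the anaphor but is outside its binding domain → cannot satisfy Principle A.
*Lucia₃* c-commands the anaphor but is outside its binding domain → cannot satisfy Principle A.
*Clara₄* c-commands the anaphor but is outside its binding domain → cannot satisfy Principle A.
*Bianca₅* c-commands the anaphor within its binding domain → licit binder.

{5}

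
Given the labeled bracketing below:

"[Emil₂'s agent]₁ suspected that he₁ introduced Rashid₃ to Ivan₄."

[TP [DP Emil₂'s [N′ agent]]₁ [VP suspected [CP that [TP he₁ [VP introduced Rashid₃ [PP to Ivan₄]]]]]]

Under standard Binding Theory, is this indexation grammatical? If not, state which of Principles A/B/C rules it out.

grammatical

The two coindexed NPs are *[Emil₂'s agent]₁* and *he₁*.
*he₁* is a pronoun; nothing c-commands it within its binding domain (the embedded TP.), so Principle B holds trivially.
*[Emil₂'s agent]₁* is an R-expression; *he₁* does not c-command it, and no other NP shares its index, so Principle C is satisfied.
All principles are respected.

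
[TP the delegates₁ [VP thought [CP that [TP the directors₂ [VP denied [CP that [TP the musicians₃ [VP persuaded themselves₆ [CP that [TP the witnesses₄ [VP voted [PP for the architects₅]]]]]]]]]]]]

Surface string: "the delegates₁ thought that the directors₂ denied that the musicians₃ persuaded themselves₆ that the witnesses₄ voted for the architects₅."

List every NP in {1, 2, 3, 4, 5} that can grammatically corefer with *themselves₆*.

*themselves* is an anaphor, so Principle A applies: it must be bound in its binding domain.
Binding domain of *themselves₆*: the embedded TP, whose subject is the musicians₃.
*the delegates₁* c-commands the anaphor but is outside its binding domain → cannot satisfy Principle A.
*the directors₂* c-commands the anaphor but is outside its binding domain → cannot satisfy Principle A.
*the musicians₃* c-commands the anaphor within its binding domain → licit binder.
*the witnesses₄* does not c-command the anaphor → cannot bind it.
*the architects₅* does not c-command the anaphor → cannot bind it.

{3}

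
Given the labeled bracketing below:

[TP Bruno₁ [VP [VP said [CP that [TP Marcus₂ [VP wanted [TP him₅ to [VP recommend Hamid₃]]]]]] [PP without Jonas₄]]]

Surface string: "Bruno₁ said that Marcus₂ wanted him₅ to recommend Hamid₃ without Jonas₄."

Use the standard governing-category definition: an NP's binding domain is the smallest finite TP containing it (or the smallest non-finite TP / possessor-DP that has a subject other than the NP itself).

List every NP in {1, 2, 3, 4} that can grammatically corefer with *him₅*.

{1, 4}

*him* is a pronoun, so Principle B applies: it must be free in its binding domain.
Binding domain of *him₅*: the embedded TP, whose subject is Marcus₂.
*Bruno₁* c-commands the pronoun but from outside its binding domain, and is not c-commanded by it → coindexation permitted.
*Marcus₂* c-commands the pronoun within its binding domain → coindexation would violate Principle B.
*Hamid₃*: the pronoun c-commands this R-expression → coindexation would violate Principle C on *Hamid₃*.
*Jonas₄* and the pronoun do not c-command one another → neither Principle B nor Principle C is at stake; coindexation permitted.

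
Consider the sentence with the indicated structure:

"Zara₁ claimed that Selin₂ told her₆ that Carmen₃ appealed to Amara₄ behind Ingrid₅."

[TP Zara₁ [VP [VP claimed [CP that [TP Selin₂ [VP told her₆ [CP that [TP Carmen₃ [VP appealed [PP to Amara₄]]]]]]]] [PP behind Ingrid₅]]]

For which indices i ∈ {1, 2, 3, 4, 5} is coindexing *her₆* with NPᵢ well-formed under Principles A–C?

*her* is a pronoun, so Principle B applies: it must be free in its binding domain.
Binding domain of *her₆*: the embedded TP, whose subject is Selin₂.
*Zara₁* c-commands the pronoun but from outside its binding domain, and is not c-commanded by it → coindexation permitted.
*Selin₂* c-commands the pronoun within its binding domain → coindexation would violate Principle B.
*Carmen₃*: the pronoun c-commands this R-expression → coindexation would violate Principle C on *Carmen₃*.
*Amara₄*: the pronoun c-commands this R-expression → coindexation would violate Principle C on *Amara₄*.
*Ingrid₅* and the pronoun do not c-command one another → neither Principle B nor Principle C is at stake; coindexation permitted.

{1, 5}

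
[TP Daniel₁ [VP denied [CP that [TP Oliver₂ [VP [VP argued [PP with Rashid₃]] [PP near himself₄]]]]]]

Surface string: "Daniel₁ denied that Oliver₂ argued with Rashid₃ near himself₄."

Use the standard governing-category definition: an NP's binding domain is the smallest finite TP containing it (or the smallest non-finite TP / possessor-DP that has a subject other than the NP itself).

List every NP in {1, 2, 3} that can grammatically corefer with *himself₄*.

{2}

*himself* is an anaphor, so Principle A applies: it must be bound in its binding domain.
Binding domain of *himself₄*: the embedded TP, whose subject is Oliver₂.
*Daniel₁* c-commands the anaphor but is outside its binding domain → cannot satisfy Principle A.
*Oliver₂* c-commands the anaphor within its binding domain → licit binder.
*Rashid₃* does not c-command the anaphor → cannot bind it.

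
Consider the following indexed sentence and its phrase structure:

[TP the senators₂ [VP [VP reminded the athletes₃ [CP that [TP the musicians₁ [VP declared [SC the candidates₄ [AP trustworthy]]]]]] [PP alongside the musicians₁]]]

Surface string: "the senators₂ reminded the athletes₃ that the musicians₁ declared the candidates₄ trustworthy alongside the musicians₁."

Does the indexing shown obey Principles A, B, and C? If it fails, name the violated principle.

The two coindexed NPs are *the musicians₁* and *the musicians₁*.
*the musicians₁* is an R-expression; no coindexed NP c-commands it, so Principle C holds.
*the musicians₁* is an R-expression; *the musicians₁* does not c-command it, and no other NP shares its index, so Principle C is satisfied.
All principles are respected.

grammatical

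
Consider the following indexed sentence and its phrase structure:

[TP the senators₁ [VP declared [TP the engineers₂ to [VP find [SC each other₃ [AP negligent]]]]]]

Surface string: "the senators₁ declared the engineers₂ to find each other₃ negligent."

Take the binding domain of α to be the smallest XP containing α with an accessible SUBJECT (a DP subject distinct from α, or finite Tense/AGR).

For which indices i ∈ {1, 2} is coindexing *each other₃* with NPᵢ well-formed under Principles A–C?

*each other* is an anaphor, so Principle A applies: it must be bound in its binding domain.
Binding domain of *each other₃*: the embedded TP, whose subject is the engineers₂.
*the senators₁* c-commands the anaphor but is outside its binding domain → cannot satisfy Principle A.
*the engineers₂* c-commands the anaphor within its binding domain → licit binder.

{2}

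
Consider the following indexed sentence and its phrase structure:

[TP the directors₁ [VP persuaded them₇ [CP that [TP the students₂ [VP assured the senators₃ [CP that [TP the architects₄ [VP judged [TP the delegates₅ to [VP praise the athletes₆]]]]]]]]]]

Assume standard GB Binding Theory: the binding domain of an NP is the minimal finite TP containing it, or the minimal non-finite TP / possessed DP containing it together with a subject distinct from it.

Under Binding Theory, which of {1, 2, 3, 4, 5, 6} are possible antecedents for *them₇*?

*them* is a pronoun, so Principle B applies: it must be free in its binding domain.
Binding domain of *them₇*: the matrix TP, whose subject is the directors₁.
*the directors₁* c-commands the pronoun within its binding domain → coindexation would violate Principle B.
*the students₂*: the pronoun c-commands this R-expression → coindexation would violate Principle C on *the students₂*.
*the senators₃*: the pronoun c-commands this R-expression → coindexation would violate Principle C on *the senators₃*.
*the architects₄*: the pronoun c-commands this R-expression → coindexation would violate Principle C on *the architects₄*.
*the delegates₅*: the pronoun c-commands this R-expression → coindexation would violate Principle C on *the delegates₅*.
*the athletes₆*: the pronoun c-commands this R-expression → coindexation would violate Principle C on *the athletes₆*.

none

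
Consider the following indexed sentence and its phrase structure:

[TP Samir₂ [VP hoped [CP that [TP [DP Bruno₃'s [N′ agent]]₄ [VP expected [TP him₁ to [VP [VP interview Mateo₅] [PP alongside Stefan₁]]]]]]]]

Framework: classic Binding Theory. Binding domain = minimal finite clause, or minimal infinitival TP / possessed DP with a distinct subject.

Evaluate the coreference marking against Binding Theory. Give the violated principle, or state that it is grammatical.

Principle C

The two coindexed NPs are *him₁* and *Stefan₁*.
*Stefan₁* is an R-expression. Principle C requires it to be free everywhere.
*him₁* c-commands it and carries the same index.
The R-expression is bound → Principle C violation.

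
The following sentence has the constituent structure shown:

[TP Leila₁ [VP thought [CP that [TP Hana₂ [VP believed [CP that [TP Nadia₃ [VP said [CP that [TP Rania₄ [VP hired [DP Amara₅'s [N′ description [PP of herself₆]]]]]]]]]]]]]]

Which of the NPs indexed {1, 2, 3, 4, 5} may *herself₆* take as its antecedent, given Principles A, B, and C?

*herself* is an anaphor, so Principle A applies: it must be bound in its binding domain.
Binding domain of *herself₆*: the possessed DP, whose subject is Amara₅.
*Leila₁* c-commands the anaphor but is outside its binding domain → cannot satisfy Principle A.
*Hana₂* c-commands the anaphor but is outside its binding domain → cannot satisfy Principle A.
*Nadia₃* c-commands the anaphor but is outside its binding domain → cannot satisfy Principle A.
*Rania₄* c-commands the anaphor but is outside its binding domain → cannot satisfy Principle A.
*Amara₅* c-commands the anaphor within its binding domain → licit binder.

{5}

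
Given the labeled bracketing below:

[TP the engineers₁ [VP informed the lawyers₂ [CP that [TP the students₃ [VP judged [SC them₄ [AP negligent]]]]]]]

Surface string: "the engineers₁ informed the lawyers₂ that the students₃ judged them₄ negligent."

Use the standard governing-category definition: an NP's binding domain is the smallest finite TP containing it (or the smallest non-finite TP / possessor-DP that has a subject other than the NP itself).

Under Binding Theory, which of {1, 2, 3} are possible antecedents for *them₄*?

{1, 2}

*them* is a pronoun, so Principle B applies: it must be free in its binding domain.
Binding domain of *them₄*: the embedded TP, whose subject is the students₃.
*the engineers₁* c-commands the pronoun but from outside its binding domain, and is not c-commanded by it → coindexation permitted.
*the lawyers₂* c-commands the pronoun but from outside its binding domain, and is not c-commanded by it → coindexation permitted.
*the students₃* c-commands the pronoun within its binding domain → coindexation would violate Principle B.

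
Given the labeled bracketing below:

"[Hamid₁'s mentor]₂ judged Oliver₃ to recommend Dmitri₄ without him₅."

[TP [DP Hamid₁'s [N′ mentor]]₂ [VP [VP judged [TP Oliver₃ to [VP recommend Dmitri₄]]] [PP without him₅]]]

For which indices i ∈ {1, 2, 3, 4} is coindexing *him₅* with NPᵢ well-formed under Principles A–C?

*him* is a pronoun, so Principle B applies: it must be free in its binding domain.
Binding domain of *him₅*: the matrix TP, whose subject is [Hamid₁'s mentor]₂.
*Hamid₁* and the pronoun do not c-command one another → neither Principle B nor Principle C is at stake; coindexation permitted.
*[Hamid₁'s mentor]₂* c-commands the pronoun within its binding domain → coindexation would violate Principle B.
*Oliver₃* and the pronoun do not c-command one another → neither Principle B nor Principle C is at stake; coindexation permitted.
*Dmitri₄* and the pronoun do not c-command one another → neither Principle B nor Principle C is at stake; coindexation permitted.

{1, 3, 4}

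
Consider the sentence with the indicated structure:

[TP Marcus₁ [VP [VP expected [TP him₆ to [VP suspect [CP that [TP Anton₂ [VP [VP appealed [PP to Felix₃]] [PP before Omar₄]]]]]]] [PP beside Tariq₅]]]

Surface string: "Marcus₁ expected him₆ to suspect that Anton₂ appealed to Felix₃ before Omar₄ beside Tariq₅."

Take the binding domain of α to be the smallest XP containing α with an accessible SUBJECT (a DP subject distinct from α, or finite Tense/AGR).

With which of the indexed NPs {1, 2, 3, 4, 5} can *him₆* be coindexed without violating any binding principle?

{5}

*him* is a pronoun, so Principle B applies: it must be free in its binding domain.
Binding domain of *him₆*: the matrix TP, whose subject is Marcus₁.
*Marcus₁* c-commands the pronoun within its binding domain → coindexation would violate Principle B.
*Anton₂*: the pronoun c-commands this R-expression → coindexation would violate Principle C on *Anton₂*.
*Felix₃*: the pronoun c-commands this R-expression → coindexation would violate Principle C on *Felix₃*.
*Omar₄*: the pronoun c-commands this R-expression → coindexation would violate Principle C on *Omar₄*.
*Tariq₅* and the pronoun do not c-command one another → neither Principle B nor Principle C is at stake; coindexation permitted.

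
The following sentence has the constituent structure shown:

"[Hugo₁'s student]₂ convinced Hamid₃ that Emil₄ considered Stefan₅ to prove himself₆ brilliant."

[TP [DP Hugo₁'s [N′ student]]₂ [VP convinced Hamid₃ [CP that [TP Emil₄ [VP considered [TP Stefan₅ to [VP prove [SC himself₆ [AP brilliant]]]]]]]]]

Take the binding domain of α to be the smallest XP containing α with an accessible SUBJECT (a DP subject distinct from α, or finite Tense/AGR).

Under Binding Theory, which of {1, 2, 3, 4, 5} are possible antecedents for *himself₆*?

{5}

*himself* is an anaphor, so Principle A applies: it must be bound in its binding domain.
Binding domain of *himself₆*: the embedded TP, whose subject is Stefan₅.
*Hugo₁* does not c-command the anaphor → cannot bind it.
*[Hugo₁'s student]₂* c-commands the anaphor but is outside its binding domain → cannot satisfy Principle A.
*Hamid₃* c-commands the anaphor but is outside its binding domain → cannot satisfy Principle A.
*Emil₄* c-commands the anaphor but is outside its binding domain → cannot satisfy Principle A.
*Stefan₅* c-commands the anaphor within its binding domain → licit binder.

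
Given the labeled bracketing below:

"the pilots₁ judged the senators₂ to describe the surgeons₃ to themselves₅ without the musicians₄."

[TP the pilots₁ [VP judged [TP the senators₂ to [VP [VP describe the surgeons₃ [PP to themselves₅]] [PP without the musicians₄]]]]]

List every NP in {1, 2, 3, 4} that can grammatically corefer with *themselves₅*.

{2, 3}

*themselves* is an anaphor, so Principle A applies: it must be bound in its binding domain.
Binding domain of *themselves₅*: the embedded TP, whose subject is the senators₂.
*the pilots₁* c-commands the anaphor but is outside its binding domain → cannot satisfy Principle A.
*the senators₂* c-commands the anaphor within its binding domain → licit binder.
*the surgeons₃* c-commands the anaphor within its binding domain → licit binder.
*the musicians₄* does not c-command the anaphor → cannot bind it.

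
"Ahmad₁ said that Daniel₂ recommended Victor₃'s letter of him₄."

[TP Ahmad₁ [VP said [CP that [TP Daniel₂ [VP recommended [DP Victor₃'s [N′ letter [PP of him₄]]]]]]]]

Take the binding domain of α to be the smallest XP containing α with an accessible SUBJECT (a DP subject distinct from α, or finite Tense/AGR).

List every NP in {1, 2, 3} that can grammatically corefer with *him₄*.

*him* is a pronoun, so Principle B applies: it must be free in its binding domain.
Binding domain of *him₄*: the possessed DP, whose subject is Victor₃.
*Ahmad₁* c-commands the pronoun but from outside its binding domain, and is not c-commanded by it → coindexation permitted.
*Daniel₂* c-commands the pronoun but from outside its binding domain, and is not c-commanded by it → coindexation permitted.
*Victor₃* c-commands the pronoun within its binding domain → coindexation would violate Principle B.

{1, 2}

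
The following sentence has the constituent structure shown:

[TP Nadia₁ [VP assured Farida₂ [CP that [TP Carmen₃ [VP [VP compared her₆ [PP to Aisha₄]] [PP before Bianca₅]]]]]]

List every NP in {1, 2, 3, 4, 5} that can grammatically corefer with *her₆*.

{1, 2, 5}

*her* is a pronoun, so Principle B applies: it must be free in its binding domain.
Binding domain of *her₆*: the embedded TP, whose subject is Carmen₃.
*Nadia₁* c-commands the pronoun but from outside its binding domain, and is not c-commanded by it → coindexation permitted.
*Farida₂* c-commands the pronoun but from outside its binding domain, and is not c-commanded by it → coindexation permitted.
*Carmen₃* c-commands the pronoun within its binding domain → coindexation would violate Principle B.
*Aisha₄*: the pronoun c-commands this R-expression → coindexation would violate Principle C on *Aisha₄*.
*Bianca₅* and the pronoun do not c-command one another → neither Principle B nor Principle C is at stake; coindexation permitted.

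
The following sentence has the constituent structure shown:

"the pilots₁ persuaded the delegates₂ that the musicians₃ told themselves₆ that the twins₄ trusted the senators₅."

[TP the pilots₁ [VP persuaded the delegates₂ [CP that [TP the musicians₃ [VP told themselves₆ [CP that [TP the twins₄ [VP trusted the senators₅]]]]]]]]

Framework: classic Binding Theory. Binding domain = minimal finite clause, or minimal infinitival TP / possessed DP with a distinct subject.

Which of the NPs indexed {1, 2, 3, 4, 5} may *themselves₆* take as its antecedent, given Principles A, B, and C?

{3}

*themselves* is an anaphor, so Principle A applies: it must be bound in its binding domain.
Binding domain of *themselves₆*: the embedded TP, whose subject is the musicians₃.
*the pilots₁* c-commands the anaphor but is outside its binding domain → cannot satisfy Principle A.
*the delegates₂* c-commands the anaphor but is outside its binding domain → cannot satisfy Principle A.
*the musicians₃* c-commands the anaphor within its binding domain → licit binder.
*the twins₄* does not c-command the anaphor → cannot bind it.
*the senators₅* does not c-command the anaphor → cannot bind it.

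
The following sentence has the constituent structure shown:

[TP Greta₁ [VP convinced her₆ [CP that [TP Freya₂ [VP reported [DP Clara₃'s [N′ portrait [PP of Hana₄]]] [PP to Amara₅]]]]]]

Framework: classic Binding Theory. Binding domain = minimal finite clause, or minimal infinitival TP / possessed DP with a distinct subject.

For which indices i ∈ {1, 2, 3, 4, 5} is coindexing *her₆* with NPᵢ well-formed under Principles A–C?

*her* is a pronoun, so Principle B applies: it must be free in its binding domain.
Binding domain of *her₆*: the matrix TP, whose subject is Greta₁.
*Greta₁* c-commands the pronoun within its binding domain → coindexation would violate Principle B.
*Freya₂*: the pronoun c-commands this R-expression → coindexation would violate Principle C on *Freya₂*.
*Clara₃*: the pronoun c-commands this R-expression → coindexation would violate Principle C on *Clara₃*.
*Hana₄*: the pronoun c-commands this R-expression → coindexation would violate Principle C on *Hana₄*.
*Amara₅*: the pronoun c-commands this R-expression → coindexation would violate Principle C on *Amara₅*.

none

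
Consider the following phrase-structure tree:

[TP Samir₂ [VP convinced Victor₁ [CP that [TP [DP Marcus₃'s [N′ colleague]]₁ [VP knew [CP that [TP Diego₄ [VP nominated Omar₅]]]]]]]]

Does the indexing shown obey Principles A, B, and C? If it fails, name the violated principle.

The two coindexed NPs are *[Marcus₃'s colleague]₁* and *Victor₁*.
*[Marcus₃'s colleague]₁* is an R-expression. Principle C requires it to be free everywhere.
*Victor₁* c-commands it and carries the same index.
The R-expression is bound → Principle C violation.

Principle C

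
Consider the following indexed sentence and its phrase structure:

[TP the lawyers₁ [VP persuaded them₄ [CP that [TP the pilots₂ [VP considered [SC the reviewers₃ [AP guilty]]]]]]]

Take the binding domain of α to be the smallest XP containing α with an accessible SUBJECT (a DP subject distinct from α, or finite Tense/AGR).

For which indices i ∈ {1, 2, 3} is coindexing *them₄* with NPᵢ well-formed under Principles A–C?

*them* is a pronoun, so Principle B applies: it must be free in its binding domain.
Binding domain of *them₄*: the matrix TP, whose subject is the lawyers₁.
*the lawyers₁* c-commands the pronoun within its binding domain → coindexation would violate Principle B.
*the pilots₂*: the pronoun c-commands this R-expression → coindexation would violate Principle C on *the pilots₂*.
*the reviewers₃*: the pronoun c-commands this R-expression → coindexation would violate Principle C on *the reviewers₃*.

none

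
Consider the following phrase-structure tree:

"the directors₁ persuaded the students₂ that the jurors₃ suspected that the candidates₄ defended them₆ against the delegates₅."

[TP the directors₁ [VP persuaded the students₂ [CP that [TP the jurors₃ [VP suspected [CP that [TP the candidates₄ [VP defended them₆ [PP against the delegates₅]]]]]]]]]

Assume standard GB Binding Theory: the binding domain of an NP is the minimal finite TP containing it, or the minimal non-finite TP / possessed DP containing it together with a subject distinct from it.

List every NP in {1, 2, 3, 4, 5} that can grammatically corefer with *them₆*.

{1, 2, 3}

*them* is a pronoun, so Principle B applies: it must be free in its binding domain.
Binding domain of *them₆*: the embedded TP, whose subject is the candidates₄.
*the directors₁* c-commands the pronoun but from outside its binding domain, and is not c-commanded by it → coindexation permitted.
*the students₂* c-commands the pronoun but from outside its binding domain, and is not c-commanded by it → coindexation permitted.
*the jurors₃* c-commands the pronoun but from outside its binding domain, and is not c-commanded by it → coindexation permitted.
*the candidates₄* c-commands the pronoun within its binding domain → coindexation would violate Principle B.
*the delegates₅*: the pronoun c-commands this R-expression → coindexation would violate Principle C on *the delegates₅*.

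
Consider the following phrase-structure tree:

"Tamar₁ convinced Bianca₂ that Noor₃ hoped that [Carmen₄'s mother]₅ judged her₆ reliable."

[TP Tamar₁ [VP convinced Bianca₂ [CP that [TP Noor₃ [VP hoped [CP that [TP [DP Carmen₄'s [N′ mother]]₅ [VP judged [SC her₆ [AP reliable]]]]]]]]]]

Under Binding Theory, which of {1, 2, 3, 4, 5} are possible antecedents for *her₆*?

{1, 2, 3, 4}

*her* is a pronoun, so Principle B applies: it must be free in its binding domain.
Binding domain of *her₆*: the embedded TP, whose subject is [Carmen₄'s mother]₅.
*Tamar₁* c-commands the pronoun but from outside its binding domain, and is not c-commanded by it → coindexation permitted.
*Bianca₂* c-commands the pronoun but from outside its binding domain, and is not c-commanded by it → coindexation permitted.
*Noor₃* c-commands the pronoun but from outside its binding domain, and is not c-commanded by it → coindexation permitted.
*Carmen₄* and the pronoun do not c-command one another → neither Principle B nor Principle C is at stake; coindexation permitted.
*[Carmen₄'s mother]₅* c-commands the pronoun within its binding domain → coindexation would violate Principle B.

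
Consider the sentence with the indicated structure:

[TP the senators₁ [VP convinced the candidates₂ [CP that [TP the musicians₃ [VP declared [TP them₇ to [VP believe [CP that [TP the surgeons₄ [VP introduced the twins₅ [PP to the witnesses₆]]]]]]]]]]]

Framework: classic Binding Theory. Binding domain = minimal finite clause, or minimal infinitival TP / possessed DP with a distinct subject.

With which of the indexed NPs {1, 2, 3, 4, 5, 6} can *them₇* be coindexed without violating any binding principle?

{1, 2}

*them* is a pronoun, so Principle B applies: it must be free in its binding domain.
Binding domain of *them₇*: the embedded TP, whose subject is the musicians₃.
*the senators₁* c-commands the pronoun but from outside its binding domain, and is not c-commanded by it → coindexation permitted.
*the candidates₂* c-commands the pronoun but from outside its binding domain, and is not c-commanded by it → coindexation permitted.
*the musicians₃* c-commands the pronoun within its binding domain → coindexation would violate Principle B.
*the surgeons₄*: the pronoun c-commands this R-expression → coindexation would violate Principle C on *the surgeons₄*.
*the twins₅*: the pronoun c-commands this R-expression → coindexation would violate Principle C on *the twins₅*.
*the witnesses₆*: the pronoun c-commands this R-expression → coindexation would violate Principle C on *the witnesses₆*.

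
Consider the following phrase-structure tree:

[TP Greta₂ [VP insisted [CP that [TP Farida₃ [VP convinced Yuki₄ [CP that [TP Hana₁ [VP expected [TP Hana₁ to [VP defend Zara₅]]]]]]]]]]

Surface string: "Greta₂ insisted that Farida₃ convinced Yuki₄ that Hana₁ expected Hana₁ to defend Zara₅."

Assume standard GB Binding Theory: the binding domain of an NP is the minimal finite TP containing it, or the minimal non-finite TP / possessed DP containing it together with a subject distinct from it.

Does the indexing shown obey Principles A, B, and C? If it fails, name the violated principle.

Principle C

The two coindexed NPs are *Hana₁* (the lower occurrence) and *Hana₁* (the higher occurrence).
*Hana₁* (the lower occurrence) is an R-expression. Principle C requires it to be free everywhere.
*Hana₁* (the higher occurrence) c-commands it and carries the same index.
The R-expression is bound → Principle C violation.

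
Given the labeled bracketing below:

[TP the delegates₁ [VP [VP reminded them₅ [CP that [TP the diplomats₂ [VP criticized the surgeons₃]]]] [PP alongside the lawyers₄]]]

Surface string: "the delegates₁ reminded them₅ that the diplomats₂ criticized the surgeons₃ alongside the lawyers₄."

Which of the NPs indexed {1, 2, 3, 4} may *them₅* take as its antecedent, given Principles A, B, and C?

*them* is a pronoun, so Principle B applies: it must be free in its binding domain.
Binding domain of *them₅*: the matrix TP, whose subject is the delegates₁.
*the delegates₁* c-commands the pronoun within its binding domain → coindexation would violate Principle B.
*the diplomats₂*: the pronoun c-commands this R-expression → coindexation would violate Principle C on *the diplomats₂*.
*the surgeons₃*: the pronoun c-commands this R-expression → coindexation would violate Principle C on *the surgeons₃*.
*the lawyers₄* and the pronoun do not c-command one another → neither Principle B nor Principle C is at stake; coindexation permitted.

{4}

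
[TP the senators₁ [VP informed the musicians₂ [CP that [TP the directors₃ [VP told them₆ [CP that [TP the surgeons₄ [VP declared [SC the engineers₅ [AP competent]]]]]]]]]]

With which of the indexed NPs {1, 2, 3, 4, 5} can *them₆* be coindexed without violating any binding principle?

*them* is a pronoun, so Principle B applies: it must be free in its binding domain.
Binding domain of *them₆*: the embedded TP, whose subject is the directors₃.
*the senators₁* c-commands the pronoun but from outside its binding domain, and is not c-commanded by it → coindexation permitted.
*the musicians₂* c-commands the pronoun but from outside its binding domain, and is not c-commanded by it → coindexation permitted.
*the directors₃* c-commands the pronoun within its binding domain → coindexation would violate Principle B.
*the surgeons₄*: the pronoun c-commands this R-expression → coindexation would violate Principle C on *the surgeons₄*.
*the engineers₅*: the pronoun c-commands this R-expression → coindexation would violate Principle C on *the engineers₅*.

{1, 2}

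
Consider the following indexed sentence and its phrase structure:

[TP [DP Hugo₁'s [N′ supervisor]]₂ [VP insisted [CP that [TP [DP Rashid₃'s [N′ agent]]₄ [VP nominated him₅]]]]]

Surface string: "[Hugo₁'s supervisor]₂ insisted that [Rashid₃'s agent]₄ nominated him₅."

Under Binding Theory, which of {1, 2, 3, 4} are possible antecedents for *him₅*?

{1, 2, 3}

*him* is a pronoun, so Principle B applies: it must be free in its binding domain.
Binding domain of *him₅*: the embedded TP, whose subject is [Rashid₃'s agent]₄.
*Hugo₁* and the pronoun do not c-command one another → neither Principle B nor Principle C is at stake; coindexation permitted.
*[Hugo₁'s supervisor]₂* c-commands the pronoun but from outside its binding domain, and is not c-commanded by it → coindexation permitted.
*Rashid₃* and the pronoun do not c-command one another → neither Principle B nor Principle C is at stake; coindexation permitted.
*[Rashid₃'s agent]₄* c-commands the pronoun within its binding domain → coindexation would violate Principle B.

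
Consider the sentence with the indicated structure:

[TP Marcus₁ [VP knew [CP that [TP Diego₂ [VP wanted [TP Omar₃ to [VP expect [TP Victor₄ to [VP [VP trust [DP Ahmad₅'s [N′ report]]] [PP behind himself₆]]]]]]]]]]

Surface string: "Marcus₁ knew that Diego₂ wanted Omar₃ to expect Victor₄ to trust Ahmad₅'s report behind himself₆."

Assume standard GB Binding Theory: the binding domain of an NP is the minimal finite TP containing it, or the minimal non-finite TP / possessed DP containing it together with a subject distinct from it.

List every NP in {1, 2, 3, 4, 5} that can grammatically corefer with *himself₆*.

*himself* is an anaphor, so Principle A applies: it must be bound in its binding domain.
Binding domain of *himself₆*: the embedded TP, whose subject is Victor₄.
*Marcus₁* c-commands the anaphor but is outside its binding domain → cannot satisfy Principle A.
*Diego₂* c-commands the anaphor but is outside its binding domain → cannot satisfy Principle A.
*Omar₃* c-commands the anaphor but is outside its binding domain → cannot satisfy Principle A.
*Victor₄* c-commands the anaphor within its binding domain → licit binder.
*Ahmad₅* does not c-command the anaphor → cannot bind it.

{4}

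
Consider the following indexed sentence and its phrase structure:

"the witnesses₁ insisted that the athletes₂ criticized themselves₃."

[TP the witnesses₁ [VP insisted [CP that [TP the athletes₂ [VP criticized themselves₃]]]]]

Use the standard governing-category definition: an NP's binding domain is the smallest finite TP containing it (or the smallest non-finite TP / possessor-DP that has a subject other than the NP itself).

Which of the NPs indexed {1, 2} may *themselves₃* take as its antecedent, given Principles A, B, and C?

{2}

*themselves* is an anaphor, so Principle A applies: it must be bound in its binding domain.
Binding domain of *themselves₃*: the embedded TP, whose subject is the athletes₂.
*the witnesses₁* c-commands the anaphor but is outside its binding domain → cannot satisfy Principle A.
*the athletes₂* c-commands the anaphor within its binding domain → licit binder.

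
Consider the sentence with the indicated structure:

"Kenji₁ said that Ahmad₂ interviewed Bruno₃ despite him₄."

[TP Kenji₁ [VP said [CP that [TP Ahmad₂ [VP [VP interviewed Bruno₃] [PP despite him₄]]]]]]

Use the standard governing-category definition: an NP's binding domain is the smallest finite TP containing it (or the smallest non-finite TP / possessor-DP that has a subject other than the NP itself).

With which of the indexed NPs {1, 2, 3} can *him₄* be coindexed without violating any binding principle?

{1, 3}

*him* is a pronoun, so Principle B applies: it must be free in its binding domain.
Binding domain of *him₄*: the embedded TP, whose subject is Ahmad₂.
*Kenji₁* c-commands the pronoun but from outside its binding domain, and is not c-commanded by it → coindexation permitted.
*Ahmad₂* c-commands the pronoun within its binding domain → coindexation would violate Principle B.
*Bruno₃* and the pronoun do not c-command one another → neither Principle B nor Principle C is at stake; coindexation permitted.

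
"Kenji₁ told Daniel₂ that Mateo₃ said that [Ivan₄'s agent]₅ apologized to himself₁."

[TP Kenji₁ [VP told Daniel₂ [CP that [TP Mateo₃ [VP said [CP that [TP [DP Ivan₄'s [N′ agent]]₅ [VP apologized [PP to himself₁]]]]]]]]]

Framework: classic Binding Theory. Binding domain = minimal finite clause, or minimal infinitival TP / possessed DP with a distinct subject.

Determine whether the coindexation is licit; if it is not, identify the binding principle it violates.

Principle A

The two coindexed NPs are *Kenji₁* and *himself₁*.
*himself₁* is an anaphor. Principle A requires it to be bound within its binding domain — the embedded TP, whose subject is [Ivan₄'s agent]₅.
Within that domain it is c-commanded by *[Ivan₄'s agent]₅*, which does not share its index.
*Kenji₁* does c-command the anaphor, but from outside its binding domain.
The anaphor is unbound in its domain → Principle A violation.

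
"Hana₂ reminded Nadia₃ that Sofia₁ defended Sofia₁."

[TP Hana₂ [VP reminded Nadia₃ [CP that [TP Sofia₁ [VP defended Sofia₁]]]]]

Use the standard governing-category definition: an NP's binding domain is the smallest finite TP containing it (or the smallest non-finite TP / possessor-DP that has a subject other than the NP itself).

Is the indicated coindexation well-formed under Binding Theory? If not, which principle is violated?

Principle C

The two coindexed NPs are *Sofia₁* (the lower occurrence) and *Sofia₁* (the higher occurrence).
*Sofia₁* (the lower occurrence) is an R-expression. Principle C requires it to be free everywhere.
*Sofia₁* (the higher occurrence) c-commands it and carries the same index.
The R-expression is bound → Principle C violation.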